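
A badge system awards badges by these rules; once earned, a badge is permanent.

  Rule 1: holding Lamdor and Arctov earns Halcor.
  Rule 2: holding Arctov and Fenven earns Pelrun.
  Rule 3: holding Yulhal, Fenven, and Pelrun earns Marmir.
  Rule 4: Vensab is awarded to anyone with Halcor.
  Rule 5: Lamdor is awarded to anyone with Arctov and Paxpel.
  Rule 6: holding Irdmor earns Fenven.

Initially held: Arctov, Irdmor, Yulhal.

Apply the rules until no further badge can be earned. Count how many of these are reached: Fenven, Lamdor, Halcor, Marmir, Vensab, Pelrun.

3

With Irdmor, Fenven is earned (Rule 6).
With Arctov and Fenven, Pelrun is earned (Rule 2).
With Yulhal, Fenven, and Pelrun, Marmir is earned (Rule 3).
Fenven: reached.
Lamdor would need Arctov and Paxpel (Rule 5), but Paxpel is never earned.
Halcor would need Lamdor and Arctov (Rule 1), but Lamdor is never earned.
Marmir: reached.
Vensab would need Halcor (Rule 4), but Halcor is never earned.
Pelrun: reached.
Reached: Fenven, Marmir, and Pelrun — 3 of the 6.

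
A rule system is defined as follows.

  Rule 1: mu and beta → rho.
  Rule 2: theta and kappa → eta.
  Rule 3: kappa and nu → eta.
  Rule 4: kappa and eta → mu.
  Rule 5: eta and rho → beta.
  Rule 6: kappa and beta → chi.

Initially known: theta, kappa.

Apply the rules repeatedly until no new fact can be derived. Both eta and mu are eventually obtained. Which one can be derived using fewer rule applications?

eta

eta: From theta and kappa, Rule 2 gives eta. [1 rule application]
mu: theta and kappa hold, so eta follows (Rule 2). From kappa and eta, Rule 4 gives mu. [2 rule applications]
eta needs fewer.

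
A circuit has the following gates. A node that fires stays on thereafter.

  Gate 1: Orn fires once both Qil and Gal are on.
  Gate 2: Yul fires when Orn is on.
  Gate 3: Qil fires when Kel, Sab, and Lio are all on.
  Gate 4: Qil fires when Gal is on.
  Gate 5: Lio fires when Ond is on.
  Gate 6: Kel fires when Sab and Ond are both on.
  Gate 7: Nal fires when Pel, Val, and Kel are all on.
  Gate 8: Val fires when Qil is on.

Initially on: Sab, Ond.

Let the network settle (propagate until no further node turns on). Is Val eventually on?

Gate 6: Sab and Ond on → Kel on.
Ond is on, so Lio fires (Gate 5).
Kel, Sab, and Lio are on, so Qil fires (Gate 3).
Gate 8: Qil on → Val on.

Yes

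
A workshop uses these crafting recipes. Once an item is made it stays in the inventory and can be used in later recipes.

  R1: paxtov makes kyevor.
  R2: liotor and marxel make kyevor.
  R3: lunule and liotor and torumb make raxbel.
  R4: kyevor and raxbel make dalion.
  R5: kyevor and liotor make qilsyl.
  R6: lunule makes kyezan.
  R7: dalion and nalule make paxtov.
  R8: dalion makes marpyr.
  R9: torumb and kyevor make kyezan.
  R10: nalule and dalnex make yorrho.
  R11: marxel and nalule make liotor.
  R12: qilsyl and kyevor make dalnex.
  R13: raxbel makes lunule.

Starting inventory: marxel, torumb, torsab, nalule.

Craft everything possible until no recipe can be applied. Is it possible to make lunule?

lunule would need raxbel (R13), but raxbel is never obtained.

No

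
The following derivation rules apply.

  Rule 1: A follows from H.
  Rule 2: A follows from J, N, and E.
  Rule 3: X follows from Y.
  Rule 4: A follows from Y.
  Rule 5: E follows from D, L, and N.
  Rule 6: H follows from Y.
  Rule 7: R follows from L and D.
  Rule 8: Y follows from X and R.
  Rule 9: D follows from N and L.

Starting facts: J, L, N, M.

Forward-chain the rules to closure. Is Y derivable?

Y would need X and R (Rule 8), but X is never established.

No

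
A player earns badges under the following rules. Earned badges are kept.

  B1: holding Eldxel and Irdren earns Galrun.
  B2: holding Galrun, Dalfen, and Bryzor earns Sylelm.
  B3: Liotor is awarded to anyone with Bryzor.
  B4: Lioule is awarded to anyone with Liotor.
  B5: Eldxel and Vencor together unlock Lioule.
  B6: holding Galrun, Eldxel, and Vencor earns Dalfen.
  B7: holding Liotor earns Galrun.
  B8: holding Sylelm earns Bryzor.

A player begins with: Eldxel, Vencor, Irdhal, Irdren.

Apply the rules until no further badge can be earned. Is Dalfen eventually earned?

Yes

With Eldxel and Irdren, Galrun is earned (B1).
With Galrun, Eldxel, and Vencor, Dalfen is earned (B6).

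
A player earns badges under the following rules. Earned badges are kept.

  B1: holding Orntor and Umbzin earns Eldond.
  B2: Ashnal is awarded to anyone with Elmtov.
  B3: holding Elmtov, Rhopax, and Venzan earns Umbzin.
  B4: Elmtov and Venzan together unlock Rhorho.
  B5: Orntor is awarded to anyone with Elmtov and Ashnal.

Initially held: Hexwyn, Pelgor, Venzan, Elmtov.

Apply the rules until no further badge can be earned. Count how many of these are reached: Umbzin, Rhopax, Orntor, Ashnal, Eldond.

With Elmtov, Ashnal is earned (B2).
With Elmtov and Ashnal, Orntor is earned (B5).
Umbzin would need Elmtov, Rhopax, and Venzan (B3), but Rhopax is never earned.
No rule produces Rhopax, and it is not given.
Orntor: reached.
Ashnal: reached.
Eldond would need Orntor and Umbzin (B1), but Umbzin is never earned.
Reached: Orntor and Ashnal — 2 of the 5.

2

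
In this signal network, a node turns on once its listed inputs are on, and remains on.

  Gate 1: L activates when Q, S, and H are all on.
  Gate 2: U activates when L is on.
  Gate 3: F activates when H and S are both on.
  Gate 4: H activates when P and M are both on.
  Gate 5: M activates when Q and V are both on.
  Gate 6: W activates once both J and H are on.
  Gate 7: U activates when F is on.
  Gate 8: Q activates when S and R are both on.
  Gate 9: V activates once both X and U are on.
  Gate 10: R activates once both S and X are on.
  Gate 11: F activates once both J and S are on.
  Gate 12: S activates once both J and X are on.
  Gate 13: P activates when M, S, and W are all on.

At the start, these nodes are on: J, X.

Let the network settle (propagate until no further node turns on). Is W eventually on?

W would need J and H (Gate 6), but H never turns on.

No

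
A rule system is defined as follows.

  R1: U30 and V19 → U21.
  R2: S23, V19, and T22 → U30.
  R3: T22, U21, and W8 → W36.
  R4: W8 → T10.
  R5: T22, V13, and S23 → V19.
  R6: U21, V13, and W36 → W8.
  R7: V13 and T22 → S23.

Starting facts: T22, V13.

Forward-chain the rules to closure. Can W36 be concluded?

No

W36 would need T22, U21, and W8 (R3), but W8 is never established.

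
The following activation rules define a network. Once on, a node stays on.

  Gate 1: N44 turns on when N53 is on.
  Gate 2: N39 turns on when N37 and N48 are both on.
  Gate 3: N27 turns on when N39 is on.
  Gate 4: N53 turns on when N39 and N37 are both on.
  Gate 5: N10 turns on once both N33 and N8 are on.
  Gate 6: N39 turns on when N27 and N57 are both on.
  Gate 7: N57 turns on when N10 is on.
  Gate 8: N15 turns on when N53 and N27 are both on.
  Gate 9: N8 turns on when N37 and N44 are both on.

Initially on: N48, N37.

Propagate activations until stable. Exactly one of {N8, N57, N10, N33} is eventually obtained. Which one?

N8

N37 and N48 are on, so N39 turns on (Gate 2).
Gate 4: N39 and N37 on → N53 on.
Gate 1: N53 on → N44 on.
Gate 9: N37 and N44 on → N8 on.
N57 would need N10 (Gate 7), but N10 never turns on. N10 would need N33 and N8 (Gate 5), but N33 never turns on. No rule produces N33, and it is not given.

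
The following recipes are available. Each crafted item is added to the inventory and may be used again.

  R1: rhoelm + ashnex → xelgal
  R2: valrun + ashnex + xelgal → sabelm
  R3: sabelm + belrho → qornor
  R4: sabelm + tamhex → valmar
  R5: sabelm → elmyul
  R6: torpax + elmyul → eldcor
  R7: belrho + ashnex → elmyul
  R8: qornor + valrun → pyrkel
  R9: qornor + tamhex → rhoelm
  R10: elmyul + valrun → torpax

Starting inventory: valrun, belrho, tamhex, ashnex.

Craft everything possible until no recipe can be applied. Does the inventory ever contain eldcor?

Yes

Using R7, belrho and ashnex make elmyul.
elmyul + valrun → torpax (R10).
Using R6, torpax and elmyul make eldcor.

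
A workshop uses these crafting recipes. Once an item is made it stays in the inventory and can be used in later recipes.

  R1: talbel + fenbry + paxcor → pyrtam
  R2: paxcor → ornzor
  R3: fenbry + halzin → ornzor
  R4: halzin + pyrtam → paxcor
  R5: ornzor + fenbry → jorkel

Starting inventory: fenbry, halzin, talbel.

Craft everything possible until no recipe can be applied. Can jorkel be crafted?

Yes

fenbry + halzin → ornzor (R3).
Using R5, ornzor and fenbry make jorkel.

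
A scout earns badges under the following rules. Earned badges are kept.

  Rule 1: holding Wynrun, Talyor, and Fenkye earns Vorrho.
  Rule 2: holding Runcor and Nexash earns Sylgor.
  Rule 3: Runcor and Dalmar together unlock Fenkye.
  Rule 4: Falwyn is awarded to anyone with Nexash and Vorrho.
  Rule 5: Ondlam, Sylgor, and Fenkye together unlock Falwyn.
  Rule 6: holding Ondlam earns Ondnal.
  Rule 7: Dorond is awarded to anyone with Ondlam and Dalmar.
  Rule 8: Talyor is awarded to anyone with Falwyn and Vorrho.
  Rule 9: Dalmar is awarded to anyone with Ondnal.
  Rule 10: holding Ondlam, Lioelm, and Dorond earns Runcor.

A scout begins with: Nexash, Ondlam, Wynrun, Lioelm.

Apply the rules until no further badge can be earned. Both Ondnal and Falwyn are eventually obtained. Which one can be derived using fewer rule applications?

Ondnal: With Ondlam, Ondnal is earned (Rule 6). [1 rule application]
Falwyn: With Ondlam, Ondnal is earned (Rule 6). With Ondnal, Dalmar is earned (Rule 9). With Ondlam and Dalmar, Dorond is earned (Rule 7). With Ondlam, Lioelm, and Dorond, Runcor is earned (Rule 10). With Runcor and Nexash, Sylgor is earned (Rule 2). With Runcor and Dalmar, Fenkye is earned (Rule 3). With Ondlam, Sylgor, and Fenkye, Falwyn is earned (Rule 5). [7 rule applications]
Ondnal needs fewer.

Ondnal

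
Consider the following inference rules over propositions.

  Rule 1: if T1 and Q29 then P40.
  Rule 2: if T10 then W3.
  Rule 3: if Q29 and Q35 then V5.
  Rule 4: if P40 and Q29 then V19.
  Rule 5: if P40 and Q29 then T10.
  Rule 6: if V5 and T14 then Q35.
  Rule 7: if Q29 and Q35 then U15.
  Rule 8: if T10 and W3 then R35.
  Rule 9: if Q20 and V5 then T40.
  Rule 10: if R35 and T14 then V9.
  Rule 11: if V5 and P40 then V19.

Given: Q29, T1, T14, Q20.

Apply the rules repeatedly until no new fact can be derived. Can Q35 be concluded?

No

Q35 would need V5 and T14 (Rule 6), but V5 is never established.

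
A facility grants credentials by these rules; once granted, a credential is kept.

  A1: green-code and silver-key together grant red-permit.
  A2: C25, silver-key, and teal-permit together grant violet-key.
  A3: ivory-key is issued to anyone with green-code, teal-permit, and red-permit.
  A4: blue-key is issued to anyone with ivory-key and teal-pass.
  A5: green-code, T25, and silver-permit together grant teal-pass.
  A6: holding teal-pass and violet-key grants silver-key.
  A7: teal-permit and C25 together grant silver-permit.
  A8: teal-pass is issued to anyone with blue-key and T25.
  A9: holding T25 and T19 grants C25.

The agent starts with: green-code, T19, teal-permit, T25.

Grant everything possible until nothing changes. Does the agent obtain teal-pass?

Holding T25 and T19 grants C25 (A9).
Holding teal-permit and C25 grants silver-permit (A7).
Holding green-code, T25, and silver-permit grants teal-pass (A5).

Yes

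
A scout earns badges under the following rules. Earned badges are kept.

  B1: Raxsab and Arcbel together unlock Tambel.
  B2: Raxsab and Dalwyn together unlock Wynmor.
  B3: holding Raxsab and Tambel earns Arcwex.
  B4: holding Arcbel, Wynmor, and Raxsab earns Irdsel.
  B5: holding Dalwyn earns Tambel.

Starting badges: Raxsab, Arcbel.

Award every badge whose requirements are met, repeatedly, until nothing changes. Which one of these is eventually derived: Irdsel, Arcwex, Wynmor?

With Raxsab and Arcbel, Tambel is earned (B1).
With Raxsab and Tambel, Arcwex is earned (B3).
Irdsel would need Arcbel, Wynmor, and Raxsab (B4), but Wynmor is never earned. Wynmor would need Raxsab and Dalwyn (B2), but Dalwyn is never earned.

Arcwex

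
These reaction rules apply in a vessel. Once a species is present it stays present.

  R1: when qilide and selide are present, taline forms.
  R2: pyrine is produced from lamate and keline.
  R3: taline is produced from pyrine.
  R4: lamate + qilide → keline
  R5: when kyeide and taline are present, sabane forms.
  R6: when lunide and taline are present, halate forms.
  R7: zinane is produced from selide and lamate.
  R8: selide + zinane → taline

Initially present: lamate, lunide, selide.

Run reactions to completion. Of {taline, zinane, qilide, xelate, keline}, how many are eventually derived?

2

selide and lamate present → zinane forms (R7).
selide and zinane present → taline forms (R8).
taline: reached.
zinane: reached.
No rule produces qilide, and it is not given.
No rule produces xelate, and it is not given.
keline would need lamate and qilide (R4), but qilide never forms.
Reached: taline and zinane — 2 of the 5.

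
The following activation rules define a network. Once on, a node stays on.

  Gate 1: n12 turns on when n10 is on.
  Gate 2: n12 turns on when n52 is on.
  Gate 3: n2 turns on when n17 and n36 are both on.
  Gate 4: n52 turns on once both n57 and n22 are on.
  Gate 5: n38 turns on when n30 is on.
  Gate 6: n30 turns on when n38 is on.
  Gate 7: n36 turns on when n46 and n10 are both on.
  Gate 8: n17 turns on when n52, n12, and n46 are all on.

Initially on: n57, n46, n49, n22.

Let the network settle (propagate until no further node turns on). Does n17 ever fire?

Gate 4: n57 and n22 on → n52 on.
Gate 2: n52 on → n12 on.
Gate 8: n52, n12, and n46 on → n17 on.

Yes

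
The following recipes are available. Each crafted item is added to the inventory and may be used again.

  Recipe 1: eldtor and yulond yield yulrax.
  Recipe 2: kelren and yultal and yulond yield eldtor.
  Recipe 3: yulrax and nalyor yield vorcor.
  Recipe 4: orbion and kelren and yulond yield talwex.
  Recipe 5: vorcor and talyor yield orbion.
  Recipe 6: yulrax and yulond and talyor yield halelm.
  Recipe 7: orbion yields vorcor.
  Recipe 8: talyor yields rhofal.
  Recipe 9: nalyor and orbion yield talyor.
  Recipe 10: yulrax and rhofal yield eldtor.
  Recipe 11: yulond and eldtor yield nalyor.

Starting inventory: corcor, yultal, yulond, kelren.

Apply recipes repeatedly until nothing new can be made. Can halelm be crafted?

halelm would need yulrax, yulond, and talyor (Recipe 6), but talyor is never obtained.

No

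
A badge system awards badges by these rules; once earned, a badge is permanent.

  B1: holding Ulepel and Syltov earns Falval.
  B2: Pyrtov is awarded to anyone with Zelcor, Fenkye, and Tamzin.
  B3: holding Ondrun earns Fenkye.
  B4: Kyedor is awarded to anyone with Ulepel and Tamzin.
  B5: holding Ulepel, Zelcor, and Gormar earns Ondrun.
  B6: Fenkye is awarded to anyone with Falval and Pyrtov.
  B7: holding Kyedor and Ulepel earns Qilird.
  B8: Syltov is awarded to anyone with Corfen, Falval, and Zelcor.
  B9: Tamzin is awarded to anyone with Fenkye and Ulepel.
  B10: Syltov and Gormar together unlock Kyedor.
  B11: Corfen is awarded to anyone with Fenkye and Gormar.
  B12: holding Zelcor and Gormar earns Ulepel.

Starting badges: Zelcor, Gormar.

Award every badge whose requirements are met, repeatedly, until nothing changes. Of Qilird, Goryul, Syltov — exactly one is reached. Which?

With Zelcor and Gormar, Ulepel is earned (B12).
With Ulepel, Zelcor, and Gormar, Ondrun is earned (B5).
With Ondrun, Fenkye is earned (B3).
With Fenkye and Ulepel, Tamzin is earned (B9).
With Ulepel and Tamzin, Kyedor is earned (B4).
With Kyedor and Ulepel, Qilird is earned (B7).
Syltov would need Corfen, Falval, and Zelcor (B8), but Falval is never earned. No rule produces Goryul, and it is not given.

Qilird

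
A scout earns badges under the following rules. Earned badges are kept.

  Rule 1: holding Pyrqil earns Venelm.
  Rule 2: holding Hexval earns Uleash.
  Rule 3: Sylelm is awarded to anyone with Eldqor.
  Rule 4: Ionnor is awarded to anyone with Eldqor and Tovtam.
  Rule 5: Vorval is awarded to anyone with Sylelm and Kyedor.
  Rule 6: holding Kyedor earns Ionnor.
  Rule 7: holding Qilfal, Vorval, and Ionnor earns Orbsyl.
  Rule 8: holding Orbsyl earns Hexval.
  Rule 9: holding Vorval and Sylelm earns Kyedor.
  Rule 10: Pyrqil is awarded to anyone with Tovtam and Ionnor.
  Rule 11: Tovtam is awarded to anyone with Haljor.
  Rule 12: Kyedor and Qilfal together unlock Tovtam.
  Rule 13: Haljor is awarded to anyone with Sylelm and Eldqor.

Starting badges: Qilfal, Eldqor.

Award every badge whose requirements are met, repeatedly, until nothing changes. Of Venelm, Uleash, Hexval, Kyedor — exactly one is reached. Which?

Venelm

With Eldqor, Sylelm is earned (Rule 3).
With Sylelm and Eldqor, Haljor is earned (Rule 13).
With Haljor, Tovtam is earned (Rule 11).
With Eldqor and Tovtam, Ionnor is earned (Rule 4).
With Tovtam and Ionnor, Pyrqil is earned (Rule 10).
With Pyrqil, Venelm is earned (Rule 1).
Kyedor would need Vorval and Sylelm (Rule 9), but Vorval is never earned. Uleash would need Hexval (Rule 2), but Hexval is never earned. Hexval would need Orbsyl (Rule 8), but Orbsyl is never earned.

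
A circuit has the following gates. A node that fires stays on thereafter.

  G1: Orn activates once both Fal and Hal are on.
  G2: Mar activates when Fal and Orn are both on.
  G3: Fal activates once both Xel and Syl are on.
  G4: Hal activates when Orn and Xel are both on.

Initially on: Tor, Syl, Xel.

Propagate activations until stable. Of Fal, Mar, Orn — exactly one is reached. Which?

Fal

G3: Xel and Syl on → Fal on.
Mar would need Fal and Orn (G2), but Orn never turns on. Orn would need Fal and Hal (G1), but Hal never turns on.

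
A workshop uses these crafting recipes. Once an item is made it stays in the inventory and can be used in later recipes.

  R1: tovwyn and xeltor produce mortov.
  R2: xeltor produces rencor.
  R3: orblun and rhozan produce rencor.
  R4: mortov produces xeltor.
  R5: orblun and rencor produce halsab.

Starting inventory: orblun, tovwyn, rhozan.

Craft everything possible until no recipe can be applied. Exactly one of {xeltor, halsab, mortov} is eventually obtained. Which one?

halsab

orblun and rhozan → rencor (R3).
orblun and rencor → halsab (R5).
xeltor would need mortov (R4), but mortov is never obtained. mortov would need tovwyn and xeltor (R1), but xeltor is never obtained.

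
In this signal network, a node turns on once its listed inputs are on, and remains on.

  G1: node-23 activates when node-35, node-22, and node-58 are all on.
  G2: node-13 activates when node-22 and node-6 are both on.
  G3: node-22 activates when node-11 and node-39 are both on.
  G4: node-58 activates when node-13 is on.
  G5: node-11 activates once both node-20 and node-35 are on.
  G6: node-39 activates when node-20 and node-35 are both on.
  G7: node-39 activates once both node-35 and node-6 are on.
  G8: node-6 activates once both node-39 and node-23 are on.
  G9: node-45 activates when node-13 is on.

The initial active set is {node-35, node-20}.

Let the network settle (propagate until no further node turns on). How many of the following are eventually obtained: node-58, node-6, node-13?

0

node-58 would need node-13 (G4), but node-13 never turns on.
node-6 would need node-39 and node-23 (G8), but node-23 never turns on.
node-13 would need node-22 and node-6 (G2), but node-6 never turns on.
None of the 3 are reached.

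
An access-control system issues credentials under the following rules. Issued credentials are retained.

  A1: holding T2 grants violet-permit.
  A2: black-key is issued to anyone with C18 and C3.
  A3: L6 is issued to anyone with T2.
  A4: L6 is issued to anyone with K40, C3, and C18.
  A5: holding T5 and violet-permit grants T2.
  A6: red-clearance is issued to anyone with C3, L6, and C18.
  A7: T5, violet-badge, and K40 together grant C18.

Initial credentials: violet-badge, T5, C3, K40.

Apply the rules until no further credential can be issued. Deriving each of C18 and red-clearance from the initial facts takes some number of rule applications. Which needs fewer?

C18: Holding T5, violet-badge, and K40 grants C18 (A7). [1 rule application]
red-clearance: Holding T5, violet-badge, and K40 grants C18 (A7). Holding K40, C3, and C18 grants L6 (A4). Holding C3, L6, and C18 grants red-clearance (A6). [3 rule applications]
C18 needs fewer.

C18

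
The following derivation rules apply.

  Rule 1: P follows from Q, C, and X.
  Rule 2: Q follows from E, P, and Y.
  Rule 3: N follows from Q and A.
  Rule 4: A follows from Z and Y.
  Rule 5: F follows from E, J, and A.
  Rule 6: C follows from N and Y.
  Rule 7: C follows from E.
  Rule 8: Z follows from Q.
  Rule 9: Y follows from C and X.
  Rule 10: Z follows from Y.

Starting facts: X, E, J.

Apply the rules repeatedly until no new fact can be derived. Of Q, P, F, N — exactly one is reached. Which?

F

E holds, so C follows (Rule 7).
C and X hold, so Y follows (Rule 9).
From Y, Rule 10 gives Z.
Z and Y hold, so A follows (Rule 4).
From E, J, and A, Rule 5 gives F.
P would need Q, C, and X (Rule 1), but Q is never established. Q would need E, P, and Y (Rule 2), but P is never established. N would need Q and A (Rule 3), but Q is never established.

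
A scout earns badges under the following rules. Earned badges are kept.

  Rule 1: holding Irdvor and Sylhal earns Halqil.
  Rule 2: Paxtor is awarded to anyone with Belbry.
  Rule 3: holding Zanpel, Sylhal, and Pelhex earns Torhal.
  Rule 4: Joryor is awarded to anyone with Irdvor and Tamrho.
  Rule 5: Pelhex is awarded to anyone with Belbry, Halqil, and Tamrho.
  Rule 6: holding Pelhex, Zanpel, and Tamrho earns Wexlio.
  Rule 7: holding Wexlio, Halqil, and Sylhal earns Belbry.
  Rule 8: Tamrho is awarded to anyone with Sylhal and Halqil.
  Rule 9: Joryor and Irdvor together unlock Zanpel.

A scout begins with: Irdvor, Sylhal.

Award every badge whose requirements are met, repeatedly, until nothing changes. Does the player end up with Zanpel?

Yes

With Irdvor and Sylhal, Halqil is earned (Rule 1).
With Sylhal and Halqil, Tamrho is earned (Rule 8).
With Irdvor and Tamrho, Joryor is earned (Rule 4).
With Joryor and Irdvor, Zanpel is earned (Rule 9).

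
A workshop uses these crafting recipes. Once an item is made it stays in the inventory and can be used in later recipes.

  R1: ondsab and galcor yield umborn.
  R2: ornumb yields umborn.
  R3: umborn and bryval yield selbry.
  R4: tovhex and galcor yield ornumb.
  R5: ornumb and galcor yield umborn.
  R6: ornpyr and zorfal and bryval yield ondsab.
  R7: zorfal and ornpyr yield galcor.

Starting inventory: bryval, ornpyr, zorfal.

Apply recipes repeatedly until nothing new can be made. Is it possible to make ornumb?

ornumb would need tovhex and galcor (R4), but tovhex is never obtained.

No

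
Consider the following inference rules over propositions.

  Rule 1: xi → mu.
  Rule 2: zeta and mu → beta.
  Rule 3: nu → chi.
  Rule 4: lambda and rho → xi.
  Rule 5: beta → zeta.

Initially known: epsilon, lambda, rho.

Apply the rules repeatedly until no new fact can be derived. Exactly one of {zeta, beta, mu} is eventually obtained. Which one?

mu

lambda and rho hold, so xi follows (Rule 4).
xi holds, so mu follows (Rule 1).
beta would need zeta and mu (Rule 2), but zeta is never established. zeta would need beta (Rule 5), but beta is never established.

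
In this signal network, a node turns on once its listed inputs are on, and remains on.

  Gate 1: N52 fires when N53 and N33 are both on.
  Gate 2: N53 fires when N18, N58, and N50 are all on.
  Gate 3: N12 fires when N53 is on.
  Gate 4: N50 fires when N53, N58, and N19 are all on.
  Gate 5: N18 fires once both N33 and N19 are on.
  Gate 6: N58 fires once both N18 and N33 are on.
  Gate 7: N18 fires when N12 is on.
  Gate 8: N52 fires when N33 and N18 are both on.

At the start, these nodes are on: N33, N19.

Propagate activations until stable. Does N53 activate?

N53 would need N18, N58, and N50 (Gate 2), but N50 never turns on.

No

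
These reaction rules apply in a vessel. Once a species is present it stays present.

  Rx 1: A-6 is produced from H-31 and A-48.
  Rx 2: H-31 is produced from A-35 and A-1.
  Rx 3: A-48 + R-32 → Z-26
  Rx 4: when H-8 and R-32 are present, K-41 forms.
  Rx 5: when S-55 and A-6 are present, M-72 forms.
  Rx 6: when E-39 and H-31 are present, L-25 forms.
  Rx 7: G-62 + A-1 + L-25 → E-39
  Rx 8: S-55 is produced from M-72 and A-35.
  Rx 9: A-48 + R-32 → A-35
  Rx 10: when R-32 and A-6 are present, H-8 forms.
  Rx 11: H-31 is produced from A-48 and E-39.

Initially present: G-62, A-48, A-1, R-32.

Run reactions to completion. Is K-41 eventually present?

Yes

A-48 and R-32 present → A-35 forms (Rx 9).
A-35 and A-1 present → H-31 forms (Rx 2).
H-31 and A-48 present → A-6 forms (Rx 1).
R-32 and A-6 present → H-8 forms (Rx 10).
H-8 and R-32 present → K-41 forms (Rx 4).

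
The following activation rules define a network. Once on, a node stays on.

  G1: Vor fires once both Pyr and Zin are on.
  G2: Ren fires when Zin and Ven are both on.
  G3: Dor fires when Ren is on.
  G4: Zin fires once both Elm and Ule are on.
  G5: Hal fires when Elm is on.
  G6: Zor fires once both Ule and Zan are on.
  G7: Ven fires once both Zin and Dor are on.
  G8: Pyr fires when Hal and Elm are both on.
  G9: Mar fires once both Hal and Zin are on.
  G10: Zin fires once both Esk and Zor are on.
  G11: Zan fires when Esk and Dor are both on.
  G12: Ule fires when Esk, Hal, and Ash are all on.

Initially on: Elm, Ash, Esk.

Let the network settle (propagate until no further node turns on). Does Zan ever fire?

Zan would need Esk and Dor (G11), but Dor never turns on.

No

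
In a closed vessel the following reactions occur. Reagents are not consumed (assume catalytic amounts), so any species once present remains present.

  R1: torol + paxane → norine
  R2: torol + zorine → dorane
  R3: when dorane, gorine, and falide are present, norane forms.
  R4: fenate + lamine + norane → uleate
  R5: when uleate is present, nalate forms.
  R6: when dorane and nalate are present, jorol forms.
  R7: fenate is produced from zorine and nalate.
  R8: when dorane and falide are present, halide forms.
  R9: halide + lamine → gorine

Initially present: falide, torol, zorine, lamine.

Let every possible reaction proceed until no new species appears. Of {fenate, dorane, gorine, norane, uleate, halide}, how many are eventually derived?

torol and zorine present → dorane forms (R2).
dorane and falide present → halide forms (R8).
halide and lamine present → gorine forms (R9).
dorane, gorine, and falide present → norane forms (R3).
fenate would need zorine and nalate (R7), but nalate never forms.
dorane: reached.
gorine: reached.
norane: reached.
uleate would need fenate, lamine, and norane (R4), but fenate never forms.
halide: reached.
Reached: dorane, gorine, norane, and halide — 4 of the 6.

4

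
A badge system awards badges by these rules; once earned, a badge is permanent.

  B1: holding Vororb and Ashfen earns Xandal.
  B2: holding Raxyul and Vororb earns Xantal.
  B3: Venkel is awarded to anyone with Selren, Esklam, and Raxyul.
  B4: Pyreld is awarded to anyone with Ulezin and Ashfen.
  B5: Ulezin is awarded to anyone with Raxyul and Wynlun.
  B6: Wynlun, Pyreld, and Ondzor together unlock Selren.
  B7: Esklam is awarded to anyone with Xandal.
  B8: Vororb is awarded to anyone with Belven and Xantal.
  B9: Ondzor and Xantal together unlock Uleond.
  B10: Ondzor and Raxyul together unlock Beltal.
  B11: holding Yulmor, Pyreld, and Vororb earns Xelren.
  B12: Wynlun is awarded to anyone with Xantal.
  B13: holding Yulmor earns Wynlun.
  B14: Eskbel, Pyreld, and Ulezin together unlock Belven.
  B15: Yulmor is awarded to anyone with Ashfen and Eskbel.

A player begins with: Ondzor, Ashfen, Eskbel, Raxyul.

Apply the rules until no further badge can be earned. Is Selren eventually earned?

Yes

With Ashfen and Eskbel, Yulmor is earned (B15).
With Yulmor, Wynlun is earned (B13).
With Raxyul and Wynlun, Ulezin is earned (B5).
With Ulezin and Ashfen, Pyreld is earned (B4).
With Wynlun, Pyreld, and Ondzor, Selren is earned (B6).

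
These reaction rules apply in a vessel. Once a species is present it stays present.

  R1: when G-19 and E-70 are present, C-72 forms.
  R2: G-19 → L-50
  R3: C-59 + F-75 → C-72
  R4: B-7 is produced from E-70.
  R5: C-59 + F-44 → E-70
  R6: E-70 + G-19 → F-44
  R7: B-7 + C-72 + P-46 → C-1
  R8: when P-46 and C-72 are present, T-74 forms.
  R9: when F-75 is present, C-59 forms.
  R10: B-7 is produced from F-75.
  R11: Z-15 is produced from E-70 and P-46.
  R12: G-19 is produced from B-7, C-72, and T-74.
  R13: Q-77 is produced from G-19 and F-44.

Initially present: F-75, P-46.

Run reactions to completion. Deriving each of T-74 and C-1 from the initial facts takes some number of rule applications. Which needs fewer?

T-74: F-75 present → C-59 forms (R9). C-59 and F-75 present → C-72 forms (R3). P-46 and C-72 present → T-74 forms (R8). [3 rule applications]
C-1: F-75 present → C-59 forms (R9). F-75 present → B-7 forms (R10). C-59 and F-75 present → C-72 forms (R3). B-7, C-72, and P-46 present → C-1 forms (R7). [4 rule applications]
T-74 needs fewer.

T-74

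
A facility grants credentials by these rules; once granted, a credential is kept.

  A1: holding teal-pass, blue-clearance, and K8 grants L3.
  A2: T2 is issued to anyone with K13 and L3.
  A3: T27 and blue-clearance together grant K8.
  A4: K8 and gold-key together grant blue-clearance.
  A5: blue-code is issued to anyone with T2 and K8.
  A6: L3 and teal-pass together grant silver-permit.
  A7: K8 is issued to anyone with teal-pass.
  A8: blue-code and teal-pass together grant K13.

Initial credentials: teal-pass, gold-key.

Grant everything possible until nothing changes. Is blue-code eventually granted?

blue-code would need T2 and K8 (A5), but T2 is never granted.

No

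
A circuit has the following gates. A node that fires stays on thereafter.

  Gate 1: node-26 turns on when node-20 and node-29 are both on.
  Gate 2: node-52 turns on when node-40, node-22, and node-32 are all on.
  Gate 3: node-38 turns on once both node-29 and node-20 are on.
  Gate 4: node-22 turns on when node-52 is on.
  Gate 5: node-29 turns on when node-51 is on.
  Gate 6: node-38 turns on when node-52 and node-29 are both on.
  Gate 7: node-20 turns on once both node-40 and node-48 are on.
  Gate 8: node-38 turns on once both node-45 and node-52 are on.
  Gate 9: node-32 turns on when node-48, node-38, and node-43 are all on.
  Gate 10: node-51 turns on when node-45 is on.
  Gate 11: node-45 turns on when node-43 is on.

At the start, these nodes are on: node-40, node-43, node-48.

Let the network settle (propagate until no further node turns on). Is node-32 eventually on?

Gate 7: node-40 and node-48 on → node-20 on.
Gate 11: node-43 on → node-45 on.
Gate 10: node-45 on → node-51 on.
Gate 5: node-51 on → node-29 on.
node-29 and node-20 are on, so node-38 turns on (Gate 3).
node-48, node-38, and node-43 are on, so node-32 turns on (Gate 9).

Yes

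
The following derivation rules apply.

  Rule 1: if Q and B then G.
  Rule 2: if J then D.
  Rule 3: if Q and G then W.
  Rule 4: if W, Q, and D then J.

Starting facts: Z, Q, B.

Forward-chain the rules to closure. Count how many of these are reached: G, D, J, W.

Q and B hold, so G follows (Rule 1).
Q and G hold, so W follows (Rule 3).
G: reached.
D would need J (Rule 2), but J is never established.
J would need W, Q, and D (Rule 4), but D is never established.
W: reached.
Reached: G and W — 2 of the 4.

2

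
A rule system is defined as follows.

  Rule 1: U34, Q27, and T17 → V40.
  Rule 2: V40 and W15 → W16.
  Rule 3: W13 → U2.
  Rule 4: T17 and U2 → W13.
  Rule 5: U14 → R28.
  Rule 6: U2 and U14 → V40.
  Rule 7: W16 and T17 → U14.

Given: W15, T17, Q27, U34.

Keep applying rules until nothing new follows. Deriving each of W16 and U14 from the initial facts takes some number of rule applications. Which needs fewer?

W16

W16: From U34, Q27, and T17, Rule 1 gives V40. From V40 and W15, Rule 2 gives W16. [2 rule applications]
U14: U34, Q27, and T17 hold, so V40 follows (Rule 1). From V40 and W15, Rule 2 gives W16. From W16 and T17, Rule 7 gives U14. [3 rule applications]
W16 needs fewer.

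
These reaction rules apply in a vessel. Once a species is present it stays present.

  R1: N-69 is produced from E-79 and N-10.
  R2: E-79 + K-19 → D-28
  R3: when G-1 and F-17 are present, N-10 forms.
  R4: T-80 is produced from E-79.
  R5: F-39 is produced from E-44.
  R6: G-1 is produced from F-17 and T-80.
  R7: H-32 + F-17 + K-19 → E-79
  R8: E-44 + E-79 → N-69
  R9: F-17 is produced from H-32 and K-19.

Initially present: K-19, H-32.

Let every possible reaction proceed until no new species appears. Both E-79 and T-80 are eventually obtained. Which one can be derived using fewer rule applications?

E-79: H-32 and K-19 present → F-17 forms (R9). H-32, F-17, and K-19 present → E-79 forms (R7). [2 rule applications]
T-80: H-32 and K-19 present → F-17 forms (R9). H-32, F-17, and K-19 present → E-79 forms (R7). E-79 present → T-80 forms (R4). [3 rule applications]
E-79 needs fewer.

E-79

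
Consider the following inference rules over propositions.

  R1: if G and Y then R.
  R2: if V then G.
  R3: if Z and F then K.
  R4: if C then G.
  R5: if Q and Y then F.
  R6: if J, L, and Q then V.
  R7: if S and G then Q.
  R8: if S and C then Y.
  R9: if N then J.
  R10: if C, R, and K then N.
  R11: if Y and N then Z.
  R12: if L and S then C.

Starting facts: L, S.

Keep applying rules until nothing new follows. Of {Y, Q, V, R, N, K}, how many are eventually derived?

3

From L and S, R12 gives C.
S and C hold, so Y follows (R8).
C holds, so G follows (R4).
From G and Y, R1 gives R.
From S and G, R7 gives Q.
Y: reached.
Q: reached.
V would need J, L, and Q (R6), but J is never established.
R: reached.
N would need C, R, and K (R10), but K is never established.
K would need Z and F (R3), but Z is never established.
Reached: Y, Q, and R — 3 of the 6.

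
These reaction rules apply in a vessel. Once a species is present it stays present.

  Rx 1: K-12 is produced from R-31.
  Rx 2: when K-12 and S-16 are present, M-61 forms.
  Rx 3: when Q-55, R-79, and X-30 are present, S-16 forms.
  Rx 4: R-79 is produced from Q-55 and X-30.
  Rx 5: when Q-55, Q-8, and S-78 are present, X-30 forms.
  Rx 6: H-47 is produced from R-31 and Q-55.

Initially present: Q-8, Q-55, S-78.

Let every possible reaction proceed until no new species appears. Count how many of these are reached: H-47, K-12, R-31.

0

H-47 would need R-31 and Q-55 (Rx 6), but R-31 never forms.
K-12 would need R-31 (Rx 1), but R-31 never forms.
No rule produces R-31, and it is not given.
None of the 3 are reached.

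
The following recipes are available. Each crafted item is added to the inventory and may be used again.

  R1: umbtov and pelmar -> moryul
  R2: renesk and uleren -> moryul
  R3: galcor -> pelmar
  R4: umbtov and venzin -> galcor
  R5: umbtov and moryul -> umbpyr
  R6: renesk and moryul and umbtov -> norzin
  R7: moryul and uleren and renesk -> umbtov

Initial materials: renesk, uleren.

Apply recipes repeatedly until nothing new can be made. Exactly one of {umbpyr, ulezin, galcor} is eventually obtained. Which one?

renesk and uleren -> moryul (R2).
moryul and uleren and renesk -> umbtov (R7).
Using R5, umbtov and moryul make umbpyr.
No rule produces ulezin, and it is not given. galcor would need umbtov and venzin (R4), but venzin is never obtained.

umbpyr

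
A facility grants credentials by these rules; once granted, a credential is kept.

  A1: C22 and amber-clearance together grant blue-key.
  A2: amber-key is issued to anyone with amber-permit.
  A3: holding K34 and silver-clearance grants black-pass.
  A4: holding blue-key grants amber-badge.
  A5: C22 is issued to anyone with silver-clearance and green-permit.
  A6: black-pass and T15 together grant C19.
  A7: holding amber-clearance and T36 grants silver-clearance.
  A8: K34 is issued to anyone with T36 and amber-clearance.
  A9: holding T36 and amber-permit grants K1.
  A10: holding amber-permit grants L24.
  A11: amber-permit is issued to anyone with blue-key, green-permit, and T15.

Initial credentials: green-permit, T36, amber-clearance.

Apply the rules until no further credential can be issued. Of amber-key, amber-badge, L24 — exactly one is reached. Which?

Holding amber-clearance and T36 grants silver-clearance (A7).
Holding silver-clearance and green-permit grants C22 (A5).
Holding C22 and amber-clearance grants blue-key (A1).
Holding blue-key grants amber-badge (A4).
L24 would need amber-permit (A10), but amber-permit is never granted. amber-key would need amber-permit (A2), but amber-permit is never granted.

amber-badge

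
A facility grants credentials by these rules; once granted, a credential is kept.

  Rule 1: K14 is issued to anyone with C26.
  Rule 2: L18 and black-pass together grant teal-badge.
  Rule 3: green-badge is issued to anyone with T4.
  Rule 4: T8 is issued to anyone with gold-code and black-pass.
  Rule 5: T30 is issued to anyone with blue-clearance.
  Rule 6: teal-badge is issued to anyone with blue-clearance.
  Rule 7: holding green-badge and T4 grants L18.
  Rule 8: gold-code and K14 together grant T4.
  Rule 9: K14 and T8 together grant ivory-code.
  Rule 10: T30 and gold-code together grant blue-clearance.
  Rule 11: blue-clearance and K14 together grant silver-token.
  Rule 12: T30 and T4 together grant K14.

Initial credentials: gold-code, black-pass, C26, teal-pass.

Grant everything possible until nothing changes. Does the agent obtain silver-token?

silver-token would need blue-clearance and K14 (Rule 11), but blue-clearance is never granted.

No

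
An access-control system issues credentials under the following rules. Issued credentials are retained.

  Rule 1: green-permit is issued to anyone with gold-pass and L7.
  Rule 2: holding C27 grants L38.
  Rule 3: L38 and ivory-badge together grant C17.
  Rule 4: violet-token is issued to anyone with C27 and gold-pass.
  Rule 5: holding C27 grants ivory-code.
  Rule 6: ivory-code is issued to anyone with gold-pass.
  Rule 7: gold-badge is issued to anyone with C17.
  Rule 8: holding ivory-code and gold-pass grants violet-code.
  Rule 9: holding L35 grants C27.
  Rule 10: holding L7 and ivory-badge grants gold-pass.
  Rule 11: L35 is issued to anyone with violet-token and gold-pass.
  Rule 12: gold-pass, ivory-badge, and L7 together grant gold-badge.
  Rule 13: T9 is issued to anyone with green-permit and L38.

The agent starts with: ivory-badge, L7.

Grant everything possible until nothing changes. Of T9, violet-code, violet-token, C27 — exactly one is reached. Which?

Holding L7 and ivory-badge grants gold-pass (Rule 10).
Holding gold-pass grants ivory-code (Rule 6).
Holding ivory-code and gold-pass grants violet-code (Rule 8).
C27 would need L35 (Rule 9), but L35 is never granted. T9 would need green-permit and L38 (Rule 13), but L38 is never granted. violet-token would need C27 and gold-pass (Rule 4), but C27 is never granted.

violet-code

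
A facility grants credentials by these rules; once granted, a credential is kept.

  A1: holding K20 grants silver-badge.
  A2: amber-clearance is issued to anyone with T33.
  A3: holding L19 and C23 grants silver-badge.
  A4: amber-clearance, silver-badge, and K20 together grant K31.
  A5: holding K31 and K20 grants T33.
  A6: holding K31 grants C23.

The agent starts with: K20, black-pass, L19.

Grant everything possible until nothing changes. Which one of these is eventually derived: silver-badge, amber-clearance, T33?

silver-badge

Holding K20 grants silver-badge (A1).
T33 would need K31 and K20 (A5), but K31 is never granted. amber-clearance would need T33 (A2), but T33 is never granted.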